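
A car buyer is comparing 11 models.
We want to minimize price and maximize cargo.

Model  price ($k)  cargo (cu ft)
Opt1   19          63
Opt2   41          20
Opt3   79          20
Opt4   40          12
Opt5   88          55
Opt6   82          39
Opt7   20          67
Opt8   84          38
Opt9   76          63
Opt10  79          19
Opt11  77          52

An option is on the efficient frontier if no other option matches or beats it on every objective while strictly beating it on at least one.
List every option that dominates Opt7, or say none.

Opt1: worse on cargo (63 vs 67).
Opt2: worse on price (41 vs 20).
Opt3: worse on price (79 vs 20).
Opt4: worse on price (40 vs 20).
Opt5: worse on price (88 vs 20).
Opt6: worse on price (82 vs 20).
Opt8: worse on price (84 vs 20).
Opt9: worse on price (76 vs 20).
Opt10: worse on price (79 vs 20).
Opt11: worse on price (77 vs 20).
No option dominates Opt7.

none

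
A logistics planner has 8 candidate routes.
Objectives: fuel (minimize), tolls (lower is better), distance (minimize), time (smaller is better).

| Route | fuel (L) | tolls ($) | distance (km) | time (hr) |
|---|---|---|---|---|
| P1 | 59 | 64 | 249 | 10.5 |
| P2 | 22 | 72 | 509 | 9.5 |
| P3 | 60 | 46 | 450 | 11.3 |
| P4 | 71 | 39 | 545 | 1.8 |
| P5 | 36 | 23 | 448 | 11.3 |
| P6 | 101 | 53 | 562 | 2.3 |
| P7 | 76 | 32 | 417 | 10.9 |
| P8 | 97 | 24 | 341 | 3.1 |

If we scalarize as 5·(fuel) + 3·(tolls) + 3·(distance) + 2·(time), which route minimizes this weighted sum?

P1

P1: 5·59 + 3·64 + 3·249 + 2·10.5 = 1255.0
P2: 5·22 + 3·72 + 3·509 + 2·9.5 = 1872.0
P3: 5·60 + 3·46 + 3·450 + 2·11.3 = 1810.6
P4: 5·71 + 3·39 + 3·545 + 2·1.8 = 2110.6
P5: 5·36 + 3·23 + 3·448 + 2·11.3 = 1615.6
P6: 5·101 + 3·53 + 3·562 + 2·2.3 = 2354.6
P7: 5·76 + 3·32 + 3·417 + 2·10.9 = 1748.8
P8: 5·97 + 3·24 + 3·341 + 2·3.1 = 1586.2
Lowest: P1 at 1255.0.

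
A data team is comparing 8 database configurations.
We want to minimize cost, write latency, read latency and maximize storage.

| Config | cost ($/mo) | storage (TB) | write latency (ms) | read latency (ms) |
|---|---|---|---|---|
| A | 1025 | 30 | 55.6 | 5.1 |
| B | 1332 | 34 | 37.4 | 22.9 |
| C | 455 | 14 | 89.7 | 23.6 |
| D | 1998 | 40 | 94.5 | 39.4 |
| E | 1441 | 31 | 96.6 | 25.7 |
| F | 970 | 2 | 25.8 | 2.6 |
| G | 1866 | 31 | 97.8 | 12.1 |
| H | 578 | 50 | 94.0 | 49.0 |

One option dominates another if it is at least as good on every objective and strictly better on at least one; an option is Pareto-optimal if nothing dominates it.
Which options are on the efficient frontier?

A: not dominated.
B: not dominated.
C: not dominated (best cost).
D: not dominated.
E: dominated by B (cost 1332≤1441, storage 34≥31, write latency 37.4≤96.6, read latency 22.9≤25.7).
F: not dominated (best write latency).
G: not dominated.
H: not dominated (best storage).

A, B, C, D, F, G, H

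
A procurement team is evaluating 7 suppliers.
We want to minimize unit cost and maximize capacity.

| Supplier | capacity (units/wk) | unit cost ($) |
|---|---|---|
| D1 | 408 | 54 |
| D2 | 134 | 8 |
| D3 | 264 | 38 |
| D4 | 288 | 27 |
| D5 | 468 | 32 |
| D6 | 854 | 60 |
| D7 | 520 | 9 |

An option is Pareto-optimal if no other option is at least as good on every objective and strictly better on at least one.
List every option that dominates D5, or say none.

D7

D7: capacity 520≥468, unit cost 9≤32 — dominates D5.
Others (D1, D2, D3, D4, D6) are each worse than D5 on at least one objective.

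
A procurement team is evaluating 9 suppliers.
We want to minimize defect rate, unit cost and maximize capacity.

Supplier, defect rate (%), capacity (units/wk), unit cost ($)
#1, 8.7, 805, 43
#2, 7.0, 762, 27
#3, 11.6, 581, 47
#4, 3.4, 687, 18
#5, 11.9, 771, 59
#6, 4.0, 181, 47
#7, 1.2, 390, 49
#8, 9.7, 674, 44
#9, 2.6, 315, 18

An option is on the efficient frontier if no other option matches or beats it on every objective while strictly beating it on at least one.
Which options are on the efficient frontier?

#1: not dominated (best capacity).
#2: not dominated.
#3: dominated by #1 (defect rate 8.7≤11.6, capacity 805≥581, unit cost 43≤47).
#4: not dominated.
#5: dominated by #1 (defect rate 8.7≤11.9, capacity 805≥771, unit cost 43≤59).
#6: dominated by #4 (defect rate 3.4≤4.0, capacity 687≥181, unit cost 18≤47).
#7: not dominated (best defect rate).
#8: dominated by #1 (defect rate 8.7≤9.7, capacity 805≥674, unit cost 43≤44).
#9: not dominated.

#1, #2, #4, #7, #9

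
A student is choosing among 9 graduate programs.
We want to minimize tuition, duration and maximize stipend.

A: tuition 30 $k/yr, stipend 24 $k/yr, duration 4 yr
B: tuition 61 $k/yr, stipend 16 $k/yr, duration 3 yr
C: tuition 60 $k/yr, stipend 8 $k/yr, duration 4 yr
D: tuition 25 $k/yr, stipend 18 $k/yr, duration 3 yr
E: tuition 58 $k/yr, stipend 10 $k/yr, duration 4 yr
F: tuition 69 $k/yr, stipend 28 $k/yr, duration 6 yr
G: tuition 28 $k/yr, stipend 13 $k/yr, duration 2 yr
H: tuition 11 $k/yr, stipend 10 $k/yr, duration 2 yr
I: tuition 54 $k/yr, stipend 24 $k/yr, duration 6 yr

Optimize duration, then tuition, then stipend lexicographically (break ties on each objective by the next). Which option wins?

H

First minimize duration: best is 2, kept {G, H}.
Then minimize tuition: best is 11, kept {H}.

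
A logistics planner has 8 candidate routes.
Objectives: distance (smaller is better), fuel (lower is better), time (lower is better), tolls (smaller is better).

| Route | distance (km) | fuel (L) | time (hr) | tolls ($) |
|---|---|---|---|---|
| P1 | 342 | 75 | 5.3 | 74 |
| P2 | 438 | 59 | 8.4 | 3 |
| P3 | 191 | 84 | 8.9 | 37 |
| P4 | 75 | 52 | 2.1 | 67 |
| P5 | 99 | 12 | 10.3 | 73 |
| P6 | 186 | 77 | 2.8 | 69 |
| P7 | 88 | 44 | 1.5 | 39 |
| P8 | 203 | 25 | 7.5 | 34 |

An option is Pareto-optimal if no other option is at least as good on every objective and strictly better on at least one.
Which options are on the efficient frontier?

P1: dominated by P4 (distance 75≤342, fuel 52≤75, time 2.1≤5.3, tolls 67≤74).
P2: not dominated (best tolls).
P3: not dominated.
P4: not dominated (best distance).
P5: not dominated (best fuel).
P6: dominated by P4 (distance 75≤186, fuel 52≤77, time 2.1≤2.8, tolls 67≤69).
P7: not dominated (best time).
P8: not dominated.

P2, P3, P4, P5, P7, P8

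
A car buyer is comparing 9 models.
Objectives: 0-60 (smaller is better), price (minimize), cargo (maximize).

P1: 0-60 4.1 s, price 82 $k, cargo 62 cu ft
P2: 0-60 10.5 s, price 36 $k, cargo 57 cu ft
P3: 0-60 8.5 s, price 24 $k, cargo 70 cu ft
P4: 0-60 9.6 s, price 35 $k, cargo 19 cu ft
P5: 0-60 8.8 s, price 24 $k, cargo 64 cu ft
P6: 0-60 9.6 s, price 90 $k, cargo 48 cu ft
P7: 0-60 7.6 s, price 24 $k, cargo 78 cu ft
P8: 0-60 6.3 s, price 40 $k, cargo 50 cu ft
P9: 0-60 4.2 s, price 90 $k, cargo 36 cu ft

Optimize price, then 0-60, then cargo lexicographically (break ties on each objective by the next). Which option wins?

First minimize price: best is 24, kept {P3, P5, P7}.
Then minimize 0-60: best is 7.6, kept {P7}.

P7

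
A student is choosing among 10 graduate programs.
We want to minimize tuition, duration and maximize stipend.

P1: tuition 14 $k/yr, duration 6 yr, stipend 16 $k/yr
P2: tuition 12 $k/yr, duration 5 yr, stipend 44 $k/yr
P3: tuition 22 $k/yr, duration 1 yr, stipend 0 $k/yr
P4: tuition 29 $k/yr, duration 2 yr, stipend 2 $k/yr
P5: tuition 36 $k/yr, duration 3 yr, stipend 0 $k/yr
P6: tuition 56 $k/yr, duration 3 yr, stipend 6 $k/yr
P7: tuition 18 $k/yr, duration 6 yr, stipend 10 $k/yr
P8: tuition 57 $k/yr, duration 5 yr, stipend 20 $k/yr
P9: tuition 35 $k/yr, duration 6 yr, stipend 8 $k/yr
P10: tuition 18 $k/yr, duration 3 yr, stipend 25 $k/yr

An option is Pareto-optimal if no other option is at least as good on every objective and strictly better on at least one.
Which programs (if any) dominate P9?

P1: tuition 14≤35, duration 6≤6, stipend 16≥8 — dominates P9.
P2: tuition 12≤35, duration 5≤6, stipend 44≥8 — dominates P9.
P7: tuition 18≤35, duration 6≤6, stipend 10≥8 — dominates P9.
P10: tuition 18≤35, duration 3≤6, stipend 25≥8 — dominates P9.
Others (P3, P4, P5, P6, P8) are each worse than P9 on at least one objective.

P1, P2, P7, P10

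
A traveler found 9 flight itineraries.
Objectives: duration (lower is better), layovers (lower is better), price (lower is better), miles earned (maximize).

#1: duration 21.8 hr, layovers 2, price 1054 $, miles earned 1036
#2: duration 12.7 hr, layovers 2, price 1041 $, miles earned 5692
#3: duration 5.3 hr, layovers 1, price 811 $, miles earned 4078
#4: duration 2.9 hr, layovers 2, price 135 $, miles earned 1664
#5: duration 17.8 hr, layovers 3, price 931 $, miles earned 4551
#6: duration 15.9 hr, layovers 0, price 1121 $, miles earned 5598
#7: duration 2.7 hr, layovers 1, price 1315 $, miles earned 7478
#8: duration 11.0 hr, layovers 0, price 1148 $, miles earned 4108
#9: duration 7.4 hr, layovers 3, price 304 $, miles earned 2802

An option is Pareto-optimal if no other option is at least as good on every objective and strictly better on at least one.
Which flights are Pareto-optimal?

#1: dominated by #2 (duration 12.7≤21.8, layovers 2≤2, price 1041≤1054, miles earned 5692≥1036).
#2: not dominated.
#3: not dominated.
#4: not dominated (best price).
#5: not dominated.
#6: not dominated.
#7: not dominated (best duration).
#8: not dominated.
#9: not dominated.

#2, #3, #4, #5, #6, #7, #8, #9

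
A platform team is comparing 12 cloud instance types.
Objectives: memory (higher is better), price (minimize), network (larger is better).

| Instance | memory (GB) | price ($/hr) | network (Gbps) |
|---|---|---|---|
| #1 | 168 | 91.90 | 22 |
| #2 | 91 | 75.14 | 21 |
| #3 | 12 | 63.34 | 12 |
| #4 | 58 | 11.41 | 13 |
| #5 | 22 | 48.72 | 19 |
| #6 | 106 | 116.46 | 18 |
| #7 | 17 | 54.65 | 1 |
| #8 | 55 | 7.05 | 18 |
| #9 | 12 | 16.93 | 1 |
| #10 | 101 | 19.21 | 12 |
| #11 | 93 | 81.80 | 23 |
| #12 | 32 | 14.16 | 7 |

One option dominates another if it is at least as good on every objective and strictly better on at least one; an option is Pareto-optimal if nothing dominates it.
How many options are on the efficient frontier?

#1: not dominated (best memory).
#2: not dominated.
#3: dominated by #4 (memory 58≥12, price 11.41≤63.34, network 13≥12).
#4: not dominated.
#5: not dominated.
#6: dominated by #1 (memory 168≥106, price 91.90≤116.46, network 22≥18).
#7: dominated by #4 (memory 58≥17, price 11.41≤54.65, network 13≥1).
#8: not dominated (best price).
#9: dominated by #4 (memory 58≥12, price 11.41≤16.93, network 13≥1).
#10: not dominated.
#11: not dominated (best network).
#12: dominated by #4 (memory 58≥32, price 11.41≤14.16, network 13≥7).
Pareto-optimal: #1, #2, #4, #5, #8, #10, #11 → 7.

7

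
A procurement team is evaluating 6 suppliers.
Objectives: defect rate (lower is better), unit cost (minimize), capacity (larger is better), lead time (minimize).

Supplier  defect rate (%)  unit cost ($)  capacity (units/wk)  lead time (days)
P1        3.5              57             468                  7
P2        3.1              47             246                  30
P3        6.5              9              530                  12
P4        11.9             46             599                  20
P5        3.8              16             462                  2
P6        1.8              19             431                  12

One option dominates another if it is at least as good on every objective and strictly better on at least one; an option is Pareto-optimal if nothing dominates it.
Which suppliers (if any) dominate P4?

P1: worse on unit cost (57 vs 46).
P2: worse on unit cost (47 vs 46).
P3: worse on capacity (530 vs 599).
P5: worse on capacity (462 vs 599).
P6: worse on capacity (431 vs 599).
No option dominates P4.

none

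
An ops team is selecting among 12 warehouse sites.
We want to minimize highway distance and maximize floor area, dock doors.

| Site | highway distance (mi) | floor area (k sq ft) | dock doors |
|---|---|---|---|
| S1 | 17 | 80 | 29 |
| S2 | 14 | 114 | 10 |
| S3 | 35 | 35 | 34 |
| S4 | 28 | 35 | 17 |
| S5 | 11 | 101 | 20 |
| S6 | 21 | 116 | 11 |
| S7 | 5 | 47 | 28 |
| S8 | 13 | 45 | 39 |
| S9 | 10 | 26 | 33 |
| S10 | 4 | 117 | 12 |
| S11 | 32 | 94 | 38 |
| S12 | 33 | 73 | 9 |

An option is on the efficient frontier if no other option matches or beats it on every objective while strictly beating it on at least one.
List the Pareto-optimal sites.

S1, S5, S7, S8, S9, S10, S11

S1: not dominated.
S2: dominated by S10 (highway distance 4≤14, floor area 117≥114, dock doors 12≥10).
S3: dominated by S8 (highway distance 13≤35, floor area 45≥35, dock doors 39≥34).
S4: dominated by S1 (highway distance 17≤28, floor area 80≥35, dock doors 29≥17).
S5: not dominated.
S6: dominated by S10 (highway distance 4≤21, floor area 117≥116, dock doors 12≥11).
S7: not dominated.
S8: not dominated (best dock doors).
S9: not dominated.
S10: not dominated (best highway distance).
S11: not dominated.
S12: dominated by S1 (highway distance 17≤33, floor area 80≥73, dock doors 29≥9).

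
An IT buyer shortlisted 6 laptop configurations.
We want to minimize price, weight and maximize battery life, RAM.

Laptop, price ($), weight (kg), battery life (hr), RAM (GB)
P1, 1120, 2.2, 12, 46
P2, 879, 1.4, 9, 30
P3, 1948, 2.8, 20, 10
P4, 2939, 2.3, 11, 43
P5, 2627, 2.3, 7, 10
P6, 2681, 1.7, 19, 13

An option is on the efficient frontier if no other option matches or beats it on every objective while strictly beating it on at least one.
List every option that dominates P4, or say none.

P1

P1: price 1120≤2939, weight 2.2≤2.3, battery life 12≥11, RAM 46≥43 — dominates P4.
Others (P2, P3, P5, P6) are each worse than P4 on at least one objective.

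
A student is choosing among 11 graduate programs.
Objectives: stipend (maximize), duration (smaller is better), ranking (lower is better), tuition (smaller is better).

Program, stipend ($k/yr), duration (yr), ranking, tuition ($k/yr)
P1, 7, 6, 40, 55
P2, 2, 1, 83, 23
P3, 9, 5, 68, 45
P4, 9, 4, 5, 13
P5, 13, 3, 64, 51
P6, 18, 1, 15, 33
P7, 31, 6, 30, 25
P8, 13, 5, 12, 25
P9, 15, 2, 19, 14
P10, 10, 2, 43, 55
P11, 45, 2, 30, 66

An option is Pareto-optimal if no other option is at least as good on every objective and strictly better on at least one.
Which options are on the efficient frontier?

P2, P4, P6, P7, P8, P9, P11

P1: dominated by P4 (stipend 9≥7, duration 4≤6, ranking 5≤40, tuition 13≤55).
P2: not dominated.
P3: dominated by P4 (stipend 9≥9, duration 4≤5, ranking 5≤68, tuition 13≤45).
P4: not dominated (best ranking).
P5: dominated by P6 (stipend 18≥13, duration 1≤3, ranking 15≤64, tuition 33≤51).
P6: not dominated.
P7: not dominated.
P8: not dominated.
P9: not dominated.
P10: dominated by P6 (stipend 18≥10, duration 1≤2, ranking 15≤43, tuition 33≤55).
P11: not dominated (best stipend).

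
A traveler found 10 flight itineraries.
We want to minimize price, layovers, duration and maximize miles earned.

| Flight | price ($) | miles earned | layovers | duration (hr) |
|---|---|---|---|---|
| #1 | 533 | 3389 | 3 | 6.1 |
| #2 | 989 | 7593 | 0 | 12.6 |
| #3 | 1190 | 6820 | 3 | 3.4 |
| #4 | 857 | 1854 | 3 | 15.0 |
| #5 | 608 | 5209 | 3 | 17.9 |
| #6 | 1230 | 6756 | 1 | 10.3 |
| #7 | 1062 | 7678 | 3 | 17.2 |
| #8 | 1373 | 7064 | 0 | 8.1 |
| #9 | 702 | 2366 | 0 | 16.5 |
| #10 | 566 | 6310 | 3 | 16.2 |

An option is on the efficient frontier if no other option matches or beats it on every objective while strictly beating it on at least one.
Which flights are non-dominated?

#1: not dominated (best price).
#2: not dominated.
#3: not dominated (best duration).
#4: dominated by #1 (price 533≤857, miles earned 3389≥1854, layovers 3≤3, duration 6.1≤15.0).
#5: dominated by #10 (price 566≤608, miles earned 6310≥5209, layovers 3≤3, duration 16.2≤17.9).
#6: not dominated.
#7: not dominated (best miles earned).
#8: not dominated.
#9: not dominated.
#10: not dominated.

#1, #2, #3, #6, #7, #8, #9, #10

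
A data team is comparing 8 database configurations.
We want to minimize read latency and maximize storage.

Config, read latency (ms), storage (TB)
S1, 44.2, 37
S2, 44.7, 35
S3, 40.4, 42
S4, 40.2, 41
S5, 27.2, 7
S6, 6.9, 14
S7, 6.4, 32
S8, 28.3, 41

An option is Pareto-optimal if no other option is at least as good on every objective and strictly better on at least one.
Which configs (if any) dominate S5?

S6: read latency 6.9≤27.2, storage 14≥7 — dominates S5.
S7: read latency 6.4≤27.2, storage 32≥7 — dominates S5.
Others (S1, S2, S3, S4, S8) are each worse than S5 on at least one objective.

S6, S7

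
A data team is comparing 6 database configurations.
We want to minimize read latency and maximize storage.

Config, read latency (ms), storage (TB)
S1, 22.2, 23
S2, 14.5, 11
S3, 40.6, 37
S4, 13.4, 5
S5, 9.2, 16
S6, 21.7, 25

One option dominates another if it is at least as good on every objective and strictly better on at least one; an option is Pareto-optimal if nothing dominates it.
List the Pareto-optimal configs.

S1: dominated by S6 (read latency 21.7≤22.2, storage 25≥23).
S2: dominated by S5 (read latency 9.2≤14.5, storage 16≥11).
S3: not dominated (best storage).
S4: dominated by S5 (read latency 9.2≤13.4, storage 16≥5).
S5: not dominated (best read latency).
S6: not dominated.

S3, S5, S6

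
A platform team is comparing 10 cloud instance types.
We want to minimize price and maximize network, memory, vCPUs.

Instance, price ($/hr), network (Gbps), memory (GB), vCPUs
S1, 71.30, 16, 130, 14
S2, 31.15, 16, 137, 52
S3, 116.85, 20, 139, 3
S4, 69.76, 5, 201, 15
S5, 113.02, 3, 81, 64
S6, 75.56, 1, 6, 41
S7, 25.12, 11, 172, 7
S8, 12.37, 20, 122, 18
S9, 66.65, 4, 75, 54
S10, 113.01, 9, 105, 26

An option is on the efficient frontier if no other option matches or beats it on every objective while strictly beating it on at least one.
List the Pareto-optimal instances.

S2, S3, S4, S5, S7, S8, S9

S1: dominated by S2 (price 31.15≤71.30, network 16≥16, memory 137≥130, vCPUs 52≥14).
S2: not dominated.
S3: not dominated.
S4: not dominated (best memory).
S5: not dominated (best vCPUs).
S6: dominated by S2 (price 31.15≤75.56, network 16≥1, memory 137≥6, vCPUs 52≥41).
S7: not dominated.
S8: not dominated (best price).
S9: not dominated.
S10: dominated by S2 (price 31.15≤113.01, network 16≥9, memory 137≥105, vCPUs 52≥26).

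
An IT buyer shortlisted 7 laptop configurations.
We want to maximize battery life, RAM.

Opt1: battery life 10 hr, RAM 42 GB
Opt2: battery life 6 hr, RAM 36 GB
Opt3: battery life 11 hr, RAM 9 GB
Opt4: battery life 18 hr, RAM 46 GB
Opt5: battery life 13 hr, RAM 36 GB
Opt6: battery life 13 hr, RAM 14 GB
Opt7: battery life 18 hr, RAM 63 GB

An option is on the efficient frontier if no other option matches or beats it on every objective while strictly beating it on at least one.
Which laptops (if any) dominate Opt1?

Opt4, Opt7

Opt4: battery life 18≥10, RAM 46≥42 — dominates Opt1.
Opt7: battery life 18≥10, RAM 63≥42 — dominates Opt1.
Others (Opt2, Opt3, Opt5, Opt6) are each worse than Opt1 on at least one objective.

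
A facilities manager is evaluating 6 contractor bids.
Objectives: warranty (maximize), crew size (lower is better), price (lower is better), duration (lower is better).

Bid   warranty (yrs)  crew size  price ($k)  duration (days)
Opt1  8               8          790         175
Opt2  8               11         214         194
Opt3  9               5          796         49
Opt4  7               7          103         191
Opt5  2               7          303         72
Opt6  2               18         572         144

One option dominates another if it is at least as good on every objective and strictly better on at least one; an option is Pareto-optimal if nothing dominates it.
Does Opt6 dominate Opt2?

No

Opt6 vs Opt2: Opt6 is worse on warranty (2 vs 8), so it does not dominate Opt2.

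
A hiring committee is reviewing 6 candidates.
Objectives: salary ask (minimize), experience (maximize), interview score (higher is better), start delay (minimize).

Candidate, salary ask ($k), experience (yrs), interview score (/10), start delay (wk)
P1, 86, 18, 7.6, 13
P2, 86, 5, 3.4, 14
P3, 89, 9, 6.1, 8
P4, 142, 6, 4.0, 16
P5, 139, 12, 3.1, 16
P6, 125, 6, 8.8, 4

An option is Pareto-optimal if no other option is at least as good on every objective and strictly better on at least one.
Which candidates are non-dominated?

P1: not dominated (best experience).
P2: dominated by P1 (salary ask 86≤86, experience 18≥5, interview score 7.6≥3.4, start delay 13≤14).
P3: not dominated.
P4: dominated by P1 (salary ask 86≤142, experience 18≥6, interview score 7.6≥4.0, start delay 13≤16).
P5: dominated by P1 (salary ask 86≤139, experience 18≥12, interview score 7.6≥3.1, start delay 13≤16).
P6: not dominated (best interview score).

P1, P3, P6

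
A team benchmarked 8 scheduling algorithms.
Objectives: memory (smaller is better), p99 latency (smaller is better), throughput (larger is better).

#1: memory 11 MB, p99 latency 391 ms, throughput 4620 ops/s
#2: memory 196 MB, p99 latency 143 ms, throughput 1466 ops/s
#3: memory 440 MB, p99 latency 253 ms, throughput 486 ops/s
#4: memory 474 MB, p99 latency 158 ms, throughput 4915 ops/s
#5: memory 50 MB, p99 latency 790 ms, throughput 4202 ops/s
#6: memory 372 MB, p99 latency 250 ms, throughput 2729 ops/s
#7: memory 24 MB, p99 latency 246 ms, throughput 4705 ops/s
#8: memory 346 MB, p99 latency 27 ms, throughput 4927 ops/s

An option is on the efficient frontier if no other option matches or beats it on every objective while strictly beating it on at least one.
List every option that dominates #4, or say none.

#8: memory 346≤474, p99 latency 27≤158, throughput 4927≥4915 — dominates #4.
Others (#1, #2, #3, #5, #6, #7) are each worse than #4 on at least one objective.

#8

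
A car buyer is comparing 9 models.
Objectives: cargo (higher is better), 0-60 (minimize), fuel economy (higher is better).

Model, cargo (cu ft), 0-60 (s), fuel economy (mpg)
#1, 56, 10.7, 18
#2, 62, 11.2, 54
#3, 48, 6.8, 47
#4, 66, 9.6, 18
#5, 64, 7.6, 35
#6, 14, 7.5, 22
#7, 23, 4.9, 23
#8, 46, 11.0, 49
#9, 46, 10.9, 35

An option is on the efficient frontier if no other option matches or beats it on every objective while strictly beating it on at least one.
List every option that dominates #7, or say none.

none

#1: worse on 0-60 (10.7 vs 4.9).
#2: worse on 0-60 (11.2 vs 4.9).
#3: worse on 0-60 (6.8 vs 4.9).
#4: worse on 0-60 (9.6 vs 4.9).
#5: worse on 0-60 (7.6 vs 4.9).
#6: worse on cargo (14 vs 23).
#8: worse on 0-60 (11.0 vs 4.9).
#9: worse on 0-60 (10.9 vs 4.9).
No option dominates #7.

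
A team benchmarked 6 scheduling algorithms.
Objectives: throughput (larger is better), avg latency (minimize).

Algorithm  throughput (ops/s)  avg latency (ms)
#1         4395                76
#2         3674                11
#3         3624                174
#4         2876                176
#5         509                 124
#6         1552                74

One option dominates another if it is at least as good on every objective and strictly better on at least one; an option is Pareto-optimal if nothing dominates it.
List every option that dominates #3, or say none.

#1, #2

#1: throughput 4395≥3624, avg latency 76≤174 — dominates #3.
#2: throughput 3674≥3624, avg latency 11≤174 — dominates #3.
Others (#4, #5, #6) are each worse than #3 on at least one objective.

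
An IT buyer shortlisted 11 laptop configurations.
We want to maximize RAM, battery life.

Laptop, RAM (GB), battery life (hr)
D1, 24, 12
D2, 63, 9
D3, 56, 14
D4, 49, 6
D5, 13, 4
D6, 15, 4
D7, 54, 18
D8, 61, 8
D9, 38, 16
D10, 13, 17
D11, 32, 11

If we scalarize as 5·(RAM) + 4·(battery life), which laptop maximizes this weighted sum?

D2

D1: 5·24 + 4·12 = 168
D2: 5·63 + 4·9 = 351
D3: 5·56 + 4·14 = 336
D4: 5·49 + 4·6 = 269
D5: 5·13 + 4·4 = 81
D6: 5·15 + 4·4 = 91
D7: 5·54 + 4·18 = 342
D8: 5·61 + 4·8 = 337
D9: 5·38 + 4·16 = 254
D10: 5·13 + 4·17 = 133
D11: 5·32 + 4·11 = 204
Highest: D2 at 351.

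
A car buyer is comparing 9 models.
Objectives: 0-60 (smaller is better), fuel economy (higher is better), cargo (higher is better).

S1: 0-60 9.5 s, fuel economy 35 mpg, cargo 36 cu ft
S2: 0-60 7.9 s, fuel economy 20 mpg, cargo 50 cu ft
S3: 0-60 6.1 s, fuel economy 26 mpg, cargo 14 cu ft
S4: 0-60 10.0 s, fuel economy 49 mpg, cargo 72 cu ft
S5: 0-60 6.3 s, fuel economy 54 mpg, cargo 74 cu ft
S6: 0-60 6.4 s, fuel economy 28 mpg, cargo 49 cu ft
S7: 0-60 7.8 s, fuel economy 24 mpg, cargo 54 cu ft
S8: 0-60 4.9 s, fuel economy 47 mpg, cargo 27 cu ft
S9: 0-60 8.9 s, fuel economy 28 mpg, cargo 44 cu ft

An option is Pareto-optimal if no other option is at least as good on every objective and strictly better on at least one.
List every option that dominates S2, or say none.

S5: 0-60 6.3≤7.9, fuel economy 54≥20, cargo 74≥50 — dominates S2.
S7: 0-60 7.8≤7.9, fuel economy 24≥20, cargo 54≥50 — dominates S2.
Others (S1, S3, S4, S6, S8, S9) are each worse than S2 on at least one objective.

S5, S7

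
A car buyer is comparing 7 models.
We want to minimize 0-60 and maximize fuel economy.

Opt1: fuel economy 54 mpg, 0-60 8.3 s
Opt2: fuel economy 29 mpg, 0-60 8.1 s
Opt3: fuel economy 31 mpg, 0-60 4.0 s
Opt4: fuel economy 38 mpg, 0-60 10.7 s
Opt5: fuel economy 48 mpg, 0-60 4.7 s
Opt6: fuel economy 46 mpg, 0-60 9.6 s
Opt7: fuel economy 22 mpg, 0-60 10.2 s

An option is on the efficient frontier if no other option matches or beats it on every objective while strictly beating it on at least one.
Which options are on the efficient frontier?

Opt1, Opt3, Opt5

Opt1: not dominated (best fuel economy).
Opt2: dominated by Opt3 (fuel economy 31≥29, 0-60 4.0≤8.1).
Opt3: not dominated (best 0-60).
Opt4: dominated by Opt1 (fuel economy 54≥38, 0-60 8.3≤10.7).
Opt5: not dominated.
Opt6: dominated by Opt1 (fuel economy 54≥46, 0-60 8.3≤9.6).
Opt7: dominated by Opt1 (fuel economy 54≥22, 0-60 8.3≤10.2).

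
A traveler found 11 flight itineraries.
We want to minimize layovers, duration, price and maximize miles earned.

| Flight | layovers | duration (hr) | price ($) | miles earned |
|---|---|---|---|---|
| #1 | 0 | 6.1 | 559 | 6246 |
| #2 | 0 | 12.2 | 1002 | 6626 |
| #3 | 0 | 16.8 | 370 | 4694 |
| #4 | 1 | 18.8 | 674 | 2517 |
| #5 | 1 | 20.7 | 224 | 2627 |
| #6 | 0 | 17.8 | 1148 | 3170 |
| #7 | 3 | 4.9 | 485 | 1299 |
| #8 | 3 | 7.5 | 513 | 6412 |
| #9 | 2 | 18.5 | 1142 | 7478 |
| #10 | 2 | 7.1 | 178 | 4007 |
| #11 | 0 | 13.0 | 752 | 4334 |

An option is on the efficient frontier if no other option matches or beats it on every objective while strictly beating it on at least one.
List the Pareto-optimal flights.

#1: not dominated.
#2: not dominated.
#3: not dominated.
#4: dominated by #1 (layovers 0≤1, duration 6.1≤18.8, price 559≤674, miles earned 6246≥2517).
#5: not dominated.
#6: dominated by #1 (layovers 0≤0, duration 6.1≤17.8, price 559≤1148, miles earned 6246≥3170).
#7: not dominated (best duration).
#8: not dominated.
#9: not dominated (best miles earned).
#10: not dominated (best price).
#11: dominated by #1 (layovers 0≤0, duration 6.1≤13.0, price 559≤752, miles earned 6246≥4334).

#1, #2, #3, #5, #7, #8, #9, #10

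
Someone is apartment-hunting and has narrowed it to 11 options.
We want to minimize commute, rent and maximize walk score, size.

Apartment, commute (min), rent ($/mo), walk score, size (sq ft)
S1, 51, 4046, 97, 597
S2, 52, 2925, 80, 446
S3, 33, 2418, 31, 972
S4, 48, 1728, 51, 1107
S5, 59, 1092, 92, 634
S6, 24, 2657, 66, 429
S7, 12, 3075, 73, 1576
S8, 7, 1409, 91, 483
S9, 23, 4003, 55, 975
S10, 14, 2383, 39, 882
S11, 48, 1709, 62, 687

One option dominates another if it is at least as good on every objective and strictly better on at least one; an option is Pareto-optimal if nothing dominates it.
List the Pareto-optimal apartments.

S1: not dominated (best walk score).
S2: dominated by S8 (commute 7≤52, rent 1409≤2925, walk score 91≥80, size 483≥446).
S3: not dominated.
S4: not dominated.
S5: not dominated (best rent).
S6: dominated by S8 (commute 7≤24, rent 1409≤2657, walk score 91≥66, size 483≥429).
S7: not dominated (best size).
S8: not dominated (best commute).
S9: dominated by S7 (commute 12≤23, rent 3075≤4003, walk score 73≥55, size 1576≥975).
S10: not dominated.
S11: not dominated.

S1, S3, S4, S5, S7, S8, S10, S11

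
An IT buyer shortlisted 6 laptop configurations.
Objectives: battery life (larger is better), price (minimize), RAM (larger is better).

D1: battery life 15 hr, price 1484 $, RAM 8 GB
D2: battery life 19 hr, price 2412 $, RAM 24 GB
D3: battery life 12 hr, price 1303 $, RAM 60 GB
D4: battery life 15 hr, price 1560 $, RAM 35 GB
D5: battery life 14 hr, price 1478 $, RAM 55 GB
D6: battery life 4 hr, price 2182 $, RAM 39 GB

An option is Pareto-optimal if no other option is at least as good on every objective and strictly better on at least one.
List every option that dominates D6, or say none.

D3, D5

D3: battery life 12≥4, price 1303≤2182, RAM 60≥39 — dominates D6.
D5: battery life 14≥4, price 1478≤2182, RAM 55≥39 — dominates D6.
Others (D1, D2, D4) are each worse than D6 on at least one objective.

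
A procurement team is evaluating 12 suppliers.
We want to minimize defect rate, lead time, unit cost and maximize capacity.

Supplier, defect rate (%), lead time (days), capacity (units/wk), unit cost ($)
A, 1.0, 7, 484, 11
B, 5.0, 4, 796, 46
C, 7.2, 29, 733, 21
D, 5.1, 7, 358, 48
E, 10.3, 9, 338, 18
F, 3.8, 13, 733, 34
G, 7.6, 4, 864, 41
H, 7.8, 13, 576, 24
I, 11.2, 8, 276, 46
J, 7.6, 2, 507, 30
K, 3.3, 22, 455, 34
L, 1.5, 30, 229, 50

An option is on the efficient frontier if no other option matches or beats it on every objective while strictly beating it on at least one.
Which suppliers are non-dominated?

A, B, C, F, G, H, J

A: not dominated (best defect rate).
B: not dominated.
C: not dominated.
D: dominated by A (defect rate 1.0≤5.1, lead time 7≤7, capacity 484≥358, unit cost 11≤48).
E: dominated by A (defect rate 1.0≤10.3, lead time 7≤9, capacity 484≥338, unit cost 11≤18).
F: not dominated.
G: not dominated (best capacity).
H: not dominated.
I: dominated by A (defect rate 1.0≤11.2, lead time 7≤8, capacity 484≥276, unit cost 11≤46).
J: not dominated (best lead time).
K: dominated by A (defect rate 1.0≤3.3, lead time 7≤22, capacity 484≥455, unit cost 11≤34).
L: dominated by A (defect rate 1.0≤1.5, lead time 7≤30, capacity 484≥229, unit cost 11≤50).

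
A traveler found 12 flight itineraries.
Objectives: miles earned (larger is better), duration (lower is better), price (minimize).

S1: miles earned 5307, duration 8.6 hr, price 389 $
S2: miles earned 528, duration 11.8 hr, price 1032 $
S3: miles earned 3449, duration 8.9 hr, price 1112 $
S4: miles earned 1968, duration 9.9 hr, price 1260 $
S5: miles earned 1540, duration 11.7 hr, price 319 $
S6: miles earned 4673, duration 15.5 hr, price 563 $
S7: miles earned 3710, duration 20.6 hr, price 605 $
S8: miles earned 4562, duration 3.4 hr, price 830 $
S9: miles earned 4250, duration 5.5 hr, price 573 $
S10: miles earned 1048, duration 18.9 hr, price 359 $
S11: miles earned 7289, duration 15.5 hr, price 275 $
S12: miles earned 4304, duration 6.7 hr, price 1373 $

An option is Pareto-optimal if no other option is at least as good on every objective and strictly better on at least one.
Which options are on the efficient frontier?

S1, S5, S8, S9, S11

S1: not dominated.
S2: dominated by S1 (miles earned 5307≥528, duration 8.6≤11.8, price 389≤1032).
S3: dominated by S1 (miles earned 5307≥3449, duration 8.6≤8.9, price 389≤1112).
S4: dominated by S1 (miles earned 5307≥1968, duration 8.6≤9.9, price 389≤1260).
S5: not dominated.
S6: dominated by S1 (miles earned 5307≥4673, duration 8.6≤15.5, price 389≤563).
S7: dominated by S1 (miles earned 5307≥3710, duration 8.6≤20.6, price 389≤605).
S8: not dominated (best duration).
S9: not dominated.
S10: dominated by S5 (miles earned 1540≥1048, duration 11.7≤18.9, price 319≤359).
S11: not dominated (best miles earned).
S12: dominated by S8 (miles earned 4562≥4304, duration 3.4≤6.7, price 830≤1373).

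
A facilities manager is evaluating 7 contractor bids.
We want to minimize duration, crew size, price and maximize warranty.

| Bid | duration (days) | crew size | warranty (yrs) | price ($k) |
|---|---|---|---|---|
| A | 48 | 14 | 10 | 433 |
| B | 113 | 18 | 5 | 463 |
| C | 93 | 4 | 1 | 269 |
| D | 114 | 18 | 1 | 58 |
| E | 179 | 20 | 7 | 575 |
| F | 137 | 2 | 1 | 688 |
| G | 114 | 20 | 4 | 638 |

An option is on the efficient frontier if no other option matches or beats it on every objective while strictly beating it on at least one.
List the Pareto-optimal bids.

A, C, D, F

A: not dominated (best duration).
B: dominated by A (duration 48≤113, crew size 14≤18, warranty 10≥5, price 433≤463).
C: not dominated.
D: not dominated (best price).
E: dominated by A (duration 48≤179, crew size 14≤20, warranty 10≥7, price 433≤575).
F: not dominated (best crew size).
G: dominated by A (duration 48≤114, crew size 14≤20, warranty 10≥4, price 433≤638).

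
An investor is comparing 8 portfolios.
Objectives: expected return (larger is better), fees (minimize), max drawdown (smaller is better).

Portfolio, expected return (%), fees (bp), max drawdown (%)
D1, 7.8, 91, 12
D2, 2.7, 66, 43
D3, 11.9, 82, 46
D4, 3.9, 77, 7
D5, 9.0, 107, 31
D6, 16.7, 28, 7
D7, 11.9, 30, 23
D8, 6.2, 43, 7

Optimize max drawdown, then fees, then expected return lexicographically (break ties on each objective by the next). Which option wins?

D6

First minimize max drawdown: best is 7, kept {D4, D6, D8}.
Then minimize fees: best is 28, kept {D6}.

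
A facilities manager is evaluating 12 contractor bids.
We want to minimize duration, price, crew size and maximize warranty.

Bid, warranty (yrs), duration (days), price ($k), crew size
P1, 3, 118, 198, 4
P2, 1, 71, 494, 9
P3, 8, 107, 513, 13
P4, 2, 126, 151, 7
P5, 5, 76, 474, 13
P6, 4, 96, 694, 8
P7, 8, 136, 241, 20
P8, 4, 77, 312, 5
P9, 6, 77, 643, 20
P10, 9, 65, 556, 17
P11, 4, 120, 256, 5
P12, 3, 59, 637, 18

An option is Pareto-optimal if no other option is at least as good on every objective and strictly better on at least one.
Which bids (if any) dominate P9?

P10

P10: warranty 9≥6, duration 65≤77, price 556≤643, crew size 17≤20 — dominates P9.
Others (P1, P2, P3, P4, P5, P6, P7, P8, P11, P12) are each worse than P9 on at least one objective.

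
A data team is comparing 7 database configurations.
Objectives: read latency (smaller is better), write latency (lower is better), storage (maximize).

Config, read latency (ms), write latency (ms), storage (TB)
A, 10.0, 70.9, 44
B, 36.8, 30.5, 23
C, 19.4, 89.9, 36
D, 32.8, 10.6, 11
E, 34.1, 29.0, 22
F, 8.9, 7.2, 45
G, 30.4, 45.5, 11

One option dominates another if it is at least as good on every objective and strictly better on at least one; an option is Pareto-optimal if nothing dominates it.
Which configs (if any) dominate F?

none

A: worse on read latency (10.0 vs 8.9).
B: worse on read latency (36.8 vs 8.9).
C: worse on read latency (19.4 vs 8.9).
D: worse on read latency (32.8 vs 8.9).
E: worse on read latency (34.1 vs 8.9).
G: worse on read latency (30.4 vs 8.9).
No option dominates F.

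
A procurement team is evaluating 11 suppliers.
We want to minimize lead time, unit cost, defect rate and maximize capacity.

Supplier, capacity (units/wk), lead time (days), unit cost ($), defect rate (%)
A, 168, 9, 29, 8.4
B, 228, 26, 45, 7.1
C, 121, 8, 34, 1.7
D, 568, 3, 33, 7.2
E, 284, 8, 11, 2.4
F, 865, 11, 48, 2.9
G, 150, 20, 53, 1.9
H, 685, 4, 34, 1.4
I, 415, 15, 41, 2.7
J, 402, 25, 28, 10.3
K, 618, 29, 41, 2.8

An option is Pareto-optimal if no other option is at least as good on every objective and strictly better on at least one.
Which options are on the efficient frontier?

D, E, F, H, J

A: dominated by E (capacity 284≥168, lead time 8≤9, unit cost 11≤29, defect rate 2.4≤8.4).
B: dominated by E (capacity 284≥228, lead time 8≤26, unit cost 11≤45, defect rate 2.4≤7.1).
C: dominated by H (capacity 685≥121, lead time 4≤8, unit cost 34≤34, defect rate 1.4≤1.7).
D: not dominated (best lead time).
E: not dominated (best unit cost).
F: not dominated (best capacity).
G: dominated by H (capacity 685≥150, lead time 4≤20, unit cost 34≤53, defect rate 1.4≤1.9).
H: not dominated (best defect rate).
I: dominated by H (capacity 685≥415, lead time 4≤15, unit cost 34≤41, defect rate 1.4≤2.7).
J: not dominated.
K: dominated by H (capacity 685≥618, lead time 4≤29, unit cost 34≤41, defect rate 1.4≤2.8).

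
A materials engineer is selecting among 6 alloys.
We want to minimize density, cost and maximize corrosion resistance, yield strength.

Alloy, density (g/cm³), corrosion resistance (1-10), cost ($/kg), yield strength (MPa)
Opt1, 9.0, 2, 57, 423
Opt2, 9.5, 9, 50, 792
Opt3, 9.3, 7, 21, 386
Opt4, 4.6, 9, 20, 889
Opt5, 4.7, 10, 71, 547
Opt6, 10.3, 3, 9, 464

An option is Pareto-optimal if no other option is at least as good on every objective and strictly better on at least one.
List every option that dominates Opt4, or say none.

none

Opt1: worse on density (9.0 vs 4.6).
Opt2: worse on density (9.5 vs 4.6).
Opt3: worse on density (9.3 vs 4.6).
Opt5: worse on density (4.7 vs 4.6).
Opt6: worse on density (10.3 vs 4.6).
No option dominates Opt4.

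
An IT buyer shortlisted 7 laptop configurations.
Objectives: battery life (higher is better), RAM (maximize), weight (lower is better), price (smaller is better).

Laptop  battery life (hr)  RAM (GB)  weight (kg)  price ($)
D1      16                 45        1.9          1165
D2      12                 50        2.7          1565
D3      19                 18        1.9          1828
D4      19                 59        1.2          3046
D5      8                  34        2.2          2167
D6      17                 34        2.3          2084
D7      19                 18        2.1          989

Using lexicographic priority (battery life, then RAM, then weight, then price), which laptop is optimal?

D4

First maximize battery life: best is 19, kept {D3, D4, D7}.
Then maximize RAM: best is 59, kept {D4}.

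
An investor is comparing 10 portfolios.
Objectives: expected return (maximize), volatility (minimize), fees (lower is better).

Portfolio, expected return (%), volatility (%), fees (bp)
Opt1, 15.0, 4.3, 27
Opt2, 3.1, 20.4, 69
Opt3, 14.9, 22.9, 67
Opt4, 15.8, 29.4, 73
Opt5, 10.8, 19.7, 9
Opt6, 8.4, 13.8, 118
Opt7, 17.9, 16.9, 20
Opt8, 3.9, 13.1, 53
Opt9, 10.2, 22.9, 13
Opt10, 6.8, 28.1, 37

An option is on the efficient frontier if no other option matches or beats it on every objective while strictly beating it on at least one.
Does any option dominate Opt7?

Opt1: worse on expected return (15.0 vs 17.9).
Opt2: worse on expected return (3.1 vs 17.9).
Opt3: worse on expected return (14.9 vs 17.9).
Opt4: worse on expected return (15.8 vs 17.9).
Opt5: worse on expected return (10.8 vs 17.9).
Opt6: worse on expected return (8.4 vs 17.9).
Opt8: worse on expected return (3.9 vs 17.9).
Opt9: worse on expected return (10.2 vs 17.9).
Opt10: worse on expected return (6.8 vs 17.9).
No option is at least as good as Opt7 on every objective and strictly better on one.

No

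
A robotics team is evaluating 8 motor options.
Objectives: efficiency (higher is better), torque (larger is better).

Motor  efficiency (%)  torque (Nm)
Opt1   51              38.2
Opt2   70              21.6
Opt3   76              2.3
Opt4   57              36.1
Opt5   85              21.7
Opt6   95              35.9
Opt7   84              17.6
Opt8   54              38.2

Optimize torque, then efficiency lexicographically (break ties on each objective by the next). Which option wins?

First maximize torque: best is 38.2, kept {Opt1, Opt8}.
Then maximize efficiency: best is 54, kept {Opt8}.

Opt8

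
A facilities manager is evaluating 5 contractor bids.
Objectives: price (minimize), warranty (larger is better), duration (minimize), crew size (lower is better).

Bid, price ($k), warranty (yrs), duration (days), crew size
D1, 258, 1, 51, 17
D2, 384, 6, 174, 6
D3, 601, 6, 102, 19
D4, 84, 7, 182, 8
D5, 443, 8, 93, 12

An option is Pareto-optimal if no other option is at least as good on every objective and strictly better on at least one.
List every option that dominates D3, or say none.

D5: price 443≤601, warranty 8≥6, duration 93≤102, crew size 12≤19 — dominates D3.
Others (D1, D2, D4) are each worse than D3 on at least one objective.

D5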